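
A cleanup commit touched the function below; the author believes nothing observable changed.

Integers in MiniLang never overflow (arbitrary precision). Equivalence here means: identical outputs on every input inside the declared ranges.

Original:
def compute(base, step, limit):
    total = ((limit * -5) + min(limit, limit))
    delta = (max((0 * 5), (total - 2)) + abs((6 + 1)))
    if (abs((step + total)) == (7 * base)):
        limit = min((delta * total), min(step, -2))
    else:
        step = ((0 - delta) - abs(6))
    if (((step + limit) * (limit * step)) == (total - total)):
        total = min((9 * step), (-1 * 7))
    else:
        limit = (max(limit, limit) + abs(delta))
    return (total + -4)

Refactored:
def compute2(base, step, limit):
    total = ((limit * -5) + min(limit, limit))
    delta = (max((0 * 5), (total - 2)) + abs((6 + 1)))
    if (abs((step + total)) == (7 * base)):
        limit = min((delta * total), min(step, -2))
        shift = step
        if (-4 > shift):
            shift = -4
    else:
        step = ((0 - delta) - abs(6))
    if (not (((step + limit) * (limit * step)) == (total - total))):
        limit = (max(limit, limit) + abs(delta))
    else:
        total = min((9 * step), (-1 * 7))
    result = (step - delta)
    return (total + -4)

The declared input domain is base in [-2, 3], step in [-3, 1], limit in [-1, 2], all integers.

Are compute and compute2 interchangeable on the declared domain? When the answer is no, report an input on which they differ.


Changes here: local variable names differ; and arithmetic usage differs; and branching structure differs; and boolean connective usage differs; and statement counts differ; and constant usage differs; and comparison usage differs; the full 120-point sweep finds no disagreement.
verdict: equivalent


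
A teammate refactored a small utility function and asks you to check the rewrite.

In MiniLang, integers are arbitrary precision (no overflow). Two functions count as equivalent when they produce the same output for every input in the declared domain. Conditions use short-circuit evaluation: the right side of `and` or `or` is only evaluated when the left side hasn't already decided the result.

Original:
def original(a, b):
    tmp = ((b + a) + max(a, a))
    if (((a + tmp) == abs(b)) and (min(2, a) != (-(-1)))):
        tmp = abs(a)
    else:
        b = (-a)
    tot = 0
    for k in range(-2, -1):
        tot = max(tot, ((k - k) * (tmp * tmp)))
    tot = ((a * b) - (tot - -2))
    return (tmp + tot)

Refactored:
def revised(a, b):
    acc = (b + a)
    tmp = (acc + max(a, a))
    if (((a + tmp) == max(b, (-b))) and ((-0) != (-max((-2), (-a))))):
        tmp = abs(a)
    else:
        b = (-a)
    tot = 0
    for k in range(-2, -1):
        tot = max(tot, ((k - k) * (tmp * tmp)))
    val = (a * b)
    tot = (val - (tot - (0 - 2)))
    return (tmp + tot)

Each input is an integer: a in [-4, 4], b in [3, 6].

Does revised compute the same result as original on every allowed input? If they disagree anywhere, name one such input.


Try a=0, b=3.
original: tmp = 3; (((a + tmp) == abs(b)) and (min(2, a) != (-(-1)))) -> true; tmp = 0; tot = 0; [k=-2]; tot = 0; tot = -2; return -2
revised: acc = 3; tmp = 3; (((a + tmp) == max(b, (-b))) and ((-0) != (-max((-2), (-a))))) -> false; b = 0; tot = 0; [k=-2]; tot = 0; val = 0; tot = -2; return 1
-2 vs 1 — the two versions disagree here.
verdict: not equivalent; witness: a=0, b=3


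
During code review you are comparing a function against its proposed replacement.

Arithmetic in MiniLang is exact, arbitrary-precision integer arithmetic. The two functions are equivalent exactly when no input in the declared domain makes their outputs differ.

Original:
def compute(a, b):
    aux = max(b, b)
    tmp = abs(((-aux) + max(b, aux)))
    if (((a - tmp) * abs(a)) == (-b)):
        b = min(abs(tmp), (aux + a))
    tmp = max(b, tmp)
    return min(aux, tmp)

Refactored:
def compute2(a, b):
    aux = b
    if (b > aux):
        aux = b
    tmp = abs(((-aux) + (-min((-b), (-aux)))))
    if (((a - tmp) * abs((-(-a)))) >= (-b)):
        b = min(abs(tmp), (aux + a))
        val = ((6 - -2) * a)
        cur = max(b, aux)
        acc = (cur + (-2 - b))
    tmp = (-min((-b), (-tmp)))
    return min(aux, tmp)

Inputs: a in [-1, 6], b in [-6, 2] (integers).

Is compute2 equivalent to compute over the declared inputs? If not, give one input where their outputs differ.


The rewrite breaks on a=-1, b=2, where the results are 2 and 0.
compute: aux = 2; tmp = 0; (((a - tmp) * abs(a)) == (-b)) -> false; tmp = 2; return 2
compute2: aux = 2; (b > aux) -> false; tmp = 0; (((a - tmp) * abs((-(-a)))) >= (-b)) -> true; b = 0; val = -8; cur = 2; acc = 0; tmp = 0; return 0
verdict: not equivalent; witness: a=-1, b=2


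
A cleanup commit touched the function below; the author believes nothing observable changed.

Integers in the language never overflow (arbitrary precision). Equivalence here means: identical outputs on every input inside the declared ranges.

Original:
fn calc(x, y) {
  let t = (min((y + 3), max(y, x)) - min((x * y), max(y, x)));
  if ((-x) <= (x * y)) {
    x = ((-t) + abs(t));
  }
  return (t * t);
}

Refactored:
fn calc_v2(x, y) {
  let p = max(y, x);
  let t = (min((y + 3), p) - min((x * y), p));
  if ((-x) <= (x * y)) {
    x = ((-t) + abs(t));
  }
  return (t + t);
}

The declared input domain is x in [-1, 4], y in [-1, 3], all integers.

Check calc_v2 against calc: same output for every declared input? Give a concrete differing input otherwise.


On input x=-1, y=2, calc returns 16 while calc_v2 returns 8.
verdict: not equivalent; witness: x=-1, y=2


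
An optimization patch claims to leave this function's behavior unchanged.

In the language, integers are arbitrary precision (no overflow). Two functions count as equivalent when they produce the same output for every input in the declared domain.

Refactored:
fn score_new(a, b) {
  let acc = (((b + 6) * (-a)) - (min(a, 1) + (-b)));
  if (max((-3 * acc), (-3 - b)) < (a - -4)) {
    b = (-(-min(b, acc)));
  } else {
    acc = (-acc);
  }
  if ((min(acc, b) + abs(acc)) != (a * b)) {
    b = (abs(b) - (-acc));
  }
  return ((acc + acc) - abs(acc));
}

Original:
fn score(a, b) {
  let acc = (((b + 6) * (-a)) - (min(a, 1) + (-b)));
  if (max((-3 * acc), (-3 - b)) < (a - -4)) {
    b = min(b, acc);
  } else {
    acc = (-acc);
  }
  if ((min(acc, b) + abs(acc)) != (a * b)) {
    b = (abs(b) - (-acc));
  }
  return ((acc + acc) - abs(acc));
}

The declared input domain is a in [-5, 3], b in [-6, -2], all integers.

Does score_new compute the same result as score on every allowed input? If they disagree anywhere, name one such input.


Changes here: same computation, different form; the full 45-point sweep finds no disagreement.
verdict: equivalent


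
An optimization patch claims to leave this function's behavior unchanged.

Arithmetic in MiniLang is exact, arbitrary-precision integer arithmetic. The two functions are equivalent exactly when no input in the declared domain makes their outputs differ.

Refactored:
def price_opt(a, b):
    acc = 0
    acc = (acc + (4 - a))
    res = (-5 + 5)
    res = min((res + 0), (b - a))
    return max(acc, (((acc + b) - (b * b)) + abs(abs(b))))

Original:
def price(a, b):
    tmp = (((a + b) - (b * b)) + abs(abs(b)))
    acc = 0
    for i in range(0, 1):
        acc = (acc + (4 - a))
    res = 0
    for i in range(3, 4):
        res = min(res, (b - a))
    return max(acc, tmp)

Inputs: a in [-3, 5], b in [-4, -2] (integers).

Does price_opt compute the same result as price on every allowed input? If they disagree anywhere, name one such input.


At a=5, b=-2: price gives 1, price_opt gives -1.
verdict: not equivalent; witness: a=5, b=-2


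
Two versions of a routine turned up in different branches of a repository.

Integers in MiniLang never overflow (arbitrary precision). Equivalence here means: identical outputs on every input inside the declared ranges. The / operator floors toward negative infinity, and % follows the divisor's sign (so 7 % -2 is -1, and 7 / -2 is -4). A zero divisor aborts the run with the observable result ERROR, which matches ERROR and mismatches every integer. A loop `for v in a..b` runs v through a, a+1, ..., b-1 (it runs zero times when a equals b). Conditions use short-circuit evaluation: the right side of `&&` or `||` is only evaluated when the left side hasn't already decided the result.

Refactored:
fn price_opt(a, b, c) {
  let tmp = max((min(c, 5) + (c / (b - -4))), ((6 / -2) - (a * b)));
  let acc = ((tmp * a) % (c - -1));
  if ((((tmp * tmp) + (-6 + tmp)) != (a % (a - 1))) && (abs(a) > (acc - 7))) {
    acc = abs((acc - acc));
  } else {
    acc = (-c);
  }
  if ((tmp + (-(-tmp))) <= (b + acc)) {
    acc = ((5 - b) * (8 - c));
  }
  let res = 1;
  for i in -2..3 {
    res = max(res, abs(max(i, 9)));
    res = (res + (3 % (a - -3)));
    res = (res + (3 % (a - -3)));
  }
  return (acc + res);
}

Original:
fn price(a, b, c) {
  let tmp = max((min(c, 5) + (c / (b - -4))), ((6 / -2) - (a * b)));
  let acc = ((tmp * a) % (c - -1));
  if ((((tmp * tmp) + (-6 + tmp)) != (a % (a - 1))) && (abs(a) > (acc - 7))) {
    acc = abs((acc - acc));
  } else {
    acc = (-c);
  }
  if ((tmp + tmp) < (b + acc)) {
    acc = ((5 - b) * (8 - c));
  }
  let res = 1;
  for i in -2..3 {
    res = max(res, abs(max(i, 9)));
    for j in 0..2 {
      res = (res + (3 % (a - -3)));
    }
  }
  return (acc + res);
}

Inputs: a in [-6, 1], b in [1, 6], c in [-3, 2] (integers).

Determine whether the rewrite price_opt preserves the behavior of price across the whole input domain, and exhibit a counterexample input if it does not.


There is a counterexample at a=-2, b=2, c=-3: 9 on one side, 42 on the other.
price: tmp := 1 | acc := 0 | ((((tmp * tmp) + (-6 + tmp)) != (a % (a - 1))) && (abs(a) > (acc - 7))): true | acc := 0 | ((tmp + tmp) < (b + acc)): false | res := 1 | iter i=-2: | res := 9 | iter j=0: | res := 9 | iter j=1: | res := 9 | iter i=-1: | res := 9 | iter j=0: | res := 9 | iter j=1: | res := 9 | iter i=0: | res := 9 | iter j=0: | res := 9 | iter j=1: | res := 9 | iter i=1: | res := 9 | iter j=0: | res := 9 | iter j=1: | res := 9 | iter i=2: | res := 9 | iter j=0: | res := 9 | iter j=1: | res := 9 | result 9
price_opt: tmp := 1 | acc := 0 | ((((tmp * tmp) + (-6 + tmp)) != (a % (a - 1))) && (abs(a) > (acc - 7))): true | acc := 0 | ((tmp + (-(-tmp))) <= (b + acc)): true | acc := 33 | res := 1 | iter i=-2: | res := 9 | res := 9 | res := 9 | iter i=-1: | res := 9 | res := 9 | res := 9 | iter i=0: | res := 9 | res := 9 | res := 9 | iter i=1: | res := 9 | res := 9 | res := 9 | iter i=2: | res := 9 | res := 9 | res := 9 | result 42
verdict: not equivalent; witness: a=-2, b=2, c=-3


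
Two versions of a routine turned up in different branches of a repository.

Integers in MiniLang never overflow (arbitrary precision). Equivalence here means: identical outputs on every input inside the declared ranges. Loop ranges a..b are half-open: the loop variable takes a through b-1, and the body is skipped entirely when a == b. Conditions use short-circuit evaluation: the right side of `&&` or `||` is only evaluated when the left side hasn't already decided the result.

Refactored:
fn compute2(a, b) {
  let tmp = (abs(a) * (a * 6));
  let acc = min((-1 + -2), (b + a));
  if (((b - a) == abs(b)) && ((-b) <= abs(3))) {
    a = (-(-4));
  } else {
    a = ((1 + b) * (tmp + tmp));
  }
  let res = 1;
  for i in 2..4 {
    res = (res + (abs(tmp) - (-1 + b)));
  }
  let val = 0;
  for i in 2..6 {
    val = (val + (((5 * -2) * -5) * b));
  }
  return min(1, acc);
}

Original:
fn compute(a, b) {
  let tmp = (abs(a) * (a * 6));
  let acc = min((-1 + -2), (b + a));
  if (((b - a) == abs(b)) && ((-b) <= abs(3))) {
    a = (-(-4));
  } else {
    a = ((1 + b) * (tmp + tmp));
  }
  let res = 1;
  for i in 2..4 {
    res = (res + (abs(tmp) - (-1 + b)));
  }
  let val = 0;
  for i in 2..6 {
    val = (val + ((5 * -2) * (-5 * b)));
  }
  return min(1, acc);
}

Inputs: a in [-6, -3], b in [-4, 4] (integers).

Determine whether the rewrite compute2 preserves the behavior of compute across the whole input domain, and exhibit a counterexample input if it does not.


Behavior is preserved: although same computation, different form, the outputs never diverge.
Tracing a=-5, b=-1: compute: tmp becomes -150; next acc becomes -6; next (((b - a) == abs(b)) && ((-b) <= abs(3))) evaluates to false; next a becomes 0; next res becomes 1; next at i=2:; next res becomes 153; next at i=3:; next res becomes 305; next val becomes 0; next at i=2:; next val becomes -50; next at i=3:; next val becomes -100; next at i=4:; next val becomes -150; next at i=5:; next val becomes -200; next final value -6 | compute2: tmp becomes -150; next acc becomes -6; next (((b - a) == abs(b)) && ((-b) <= abs(3))) evaluates to false; next a becomes 0; next res becomes 1; next at i=2:; next res becomes 153; next at i=3:; next res becomes 305; next val becomes 0; next at i=2:; next val becomes -50; next at i=3:; next val becomes -100; next at i=4:; next val becomes -150; next at i=5:; next val becomes -200; next final value -6 — matching result -6.
An exhaustive pass over the 36 declared inputs shows identical outputs.
verdict: equivalent


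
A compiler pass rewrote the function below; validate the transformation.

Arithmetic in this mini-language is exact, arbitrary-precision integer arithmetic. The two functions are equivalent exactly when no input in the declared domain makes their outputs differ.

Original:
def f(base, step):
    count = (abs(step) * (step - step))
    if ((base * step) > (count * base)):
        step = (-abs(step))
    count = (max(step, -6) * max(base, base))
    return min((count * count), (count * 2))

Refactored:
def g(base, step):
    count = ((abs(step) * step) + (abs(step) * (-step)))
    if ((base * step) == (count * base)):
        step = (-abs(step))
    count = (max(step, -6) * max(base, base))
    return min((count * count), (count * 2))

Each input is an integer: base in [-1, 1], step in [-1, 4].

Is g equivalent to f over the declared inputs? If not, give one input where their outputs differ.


Evaluate both at base=1, step=1.
f: count := 0 | ((base * step) > (count * base)): true | step := -1 | count := -1 | result -2
g: count := 0 | ((base * step) == (count * base)): false | count := 1 | result 1
-2 and 1 differ, so these are not the same function on this domain.
verdict: not equivalent; witness: base=1, step=1


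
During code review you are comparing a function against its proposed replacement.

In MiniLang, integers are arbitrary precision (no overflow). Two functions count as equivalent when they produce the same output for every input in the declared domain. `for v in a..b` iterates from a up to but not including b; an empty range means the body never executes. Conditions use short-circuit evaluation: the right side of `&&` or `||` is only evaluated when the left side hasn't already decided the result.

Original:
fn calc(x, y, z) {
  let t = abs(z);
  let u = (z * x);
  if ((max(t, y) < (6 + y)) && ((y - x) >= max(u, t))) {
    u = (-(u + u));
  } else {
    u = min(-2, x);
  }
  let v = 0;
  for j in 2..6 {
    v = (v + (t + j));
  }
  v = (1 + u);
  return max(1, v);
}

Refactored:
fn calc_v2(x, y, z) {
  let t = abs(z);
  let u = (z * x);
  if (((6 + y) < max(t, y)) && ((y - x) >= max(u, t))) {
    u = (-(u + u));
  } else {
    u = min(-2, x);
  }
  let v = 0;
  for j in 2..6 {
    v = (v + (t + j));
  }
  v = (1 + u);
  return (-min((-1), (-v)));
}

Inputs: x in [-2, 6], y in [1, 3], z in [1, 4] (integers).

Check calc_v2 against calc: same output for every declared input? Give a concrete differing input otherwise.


x=-2, y=1, z=1 yields 5 from calc but 1 from calc_v2.
verdict: not equivalent; witness: x=-2, y=1, z=1


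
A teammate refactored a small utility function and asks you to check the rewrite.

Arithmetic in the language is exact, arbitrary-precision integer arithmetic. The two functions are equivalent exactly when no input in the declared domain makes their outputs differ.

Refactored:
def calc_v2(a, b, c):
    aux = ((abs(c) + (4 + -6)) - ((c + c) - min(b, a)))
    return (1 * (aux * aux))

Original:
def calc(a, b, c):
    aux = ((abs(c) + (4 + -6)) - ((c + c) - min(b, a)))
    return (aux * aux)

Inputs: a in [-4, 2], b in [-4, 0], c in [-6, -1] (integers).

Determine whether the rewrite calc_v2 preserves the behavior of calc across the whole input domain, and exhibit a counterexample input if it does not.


Behavior is preserved: although constant usage differs, arithmetic usage differs, the outputs never diverge.
Tracing a=-1, b=0, c=-6: calc: aux := 15 | result 225 | calc_v2: aux := 15 | result 225 — matching result 225.
An exhaustive pass over the 210 declared inputs shows identical outputs.
verdict: equivalent


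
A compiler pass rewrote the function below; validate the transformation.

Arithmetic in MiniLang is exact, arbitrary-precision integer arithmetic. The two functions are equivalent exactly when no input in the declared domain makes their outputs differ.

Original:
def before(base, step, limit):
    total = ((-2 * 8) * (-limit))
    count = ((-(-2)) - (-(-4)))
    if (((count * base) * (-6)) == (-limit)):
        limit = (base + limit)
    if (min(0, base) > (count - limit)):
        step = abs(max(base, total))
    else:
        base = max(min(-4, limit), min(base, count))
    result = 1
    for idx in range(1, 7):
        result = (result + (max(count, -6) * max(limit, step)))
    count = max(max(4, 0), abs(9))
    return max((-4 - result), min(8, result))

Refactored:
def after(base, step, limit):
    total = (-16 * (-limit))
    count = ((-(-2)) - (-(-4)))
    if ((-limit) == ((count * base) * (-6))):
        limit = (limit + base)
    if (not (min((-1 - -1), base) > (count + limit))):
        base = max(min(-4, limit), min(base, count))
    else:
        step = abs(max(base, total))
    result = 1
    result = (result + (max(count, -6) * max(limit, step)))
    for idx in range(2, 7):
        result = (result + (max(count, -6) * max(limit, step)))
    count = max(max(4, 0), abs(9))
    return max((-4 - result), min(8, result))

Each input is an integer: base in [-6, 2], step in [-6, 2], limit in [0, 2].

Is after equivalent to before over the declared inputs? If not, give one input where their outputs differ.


Consider the input base=-3, step=-6, limit=2.
before: total := 32 | count := -2 | (((count * base) * (-6)) == (-limit)): false | (min(0, base) > (count - limit)): true | step := 32 | result := 1 | iter idx=1: | result := -63 | iter idx=2: | result := -127 | iter idx=3: | result := -191 | iter idx=4: | result := -255 | iter idx=5: | result := -319 | iter idx=6: | result := -383 | count := 9 | result 379
after: total := 32 | count := -2 | ((-limit) == ((count * base) * (-6))): false | (not (min((-1 - -1), base) > (count + limit))): true | base := -3 | result := 1 | result := -3 | iter idx=2: | result := -7 | iter idx=3: | result := -11 | iter idx=4: | result := -15 | iter idx=5: | result := -19 | iter idx=6: | result := -23 | count := 9 | result 19
379 against 19: the behavior changed.
verdict: not equivalent; witness: base=-3, step=-6, limit=2


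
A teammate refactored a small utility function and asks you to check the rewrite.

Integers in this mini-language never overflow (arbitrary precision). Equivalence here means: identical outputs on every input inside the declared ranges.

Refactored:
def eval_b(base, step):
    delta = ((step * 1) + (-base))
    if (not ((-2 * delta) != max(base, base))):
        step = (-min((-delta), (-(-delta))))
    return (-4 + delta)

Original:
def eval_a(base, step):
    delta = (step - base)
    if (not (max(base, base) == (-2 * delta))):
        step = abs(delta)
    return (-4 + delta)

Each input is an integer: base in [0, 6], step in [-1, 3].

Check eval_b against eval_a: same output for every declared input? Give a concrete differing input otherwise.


One difference looks behavioral, but it never changes the outcome for any declared input; all 35 inputs agree.
verdict: equivalent


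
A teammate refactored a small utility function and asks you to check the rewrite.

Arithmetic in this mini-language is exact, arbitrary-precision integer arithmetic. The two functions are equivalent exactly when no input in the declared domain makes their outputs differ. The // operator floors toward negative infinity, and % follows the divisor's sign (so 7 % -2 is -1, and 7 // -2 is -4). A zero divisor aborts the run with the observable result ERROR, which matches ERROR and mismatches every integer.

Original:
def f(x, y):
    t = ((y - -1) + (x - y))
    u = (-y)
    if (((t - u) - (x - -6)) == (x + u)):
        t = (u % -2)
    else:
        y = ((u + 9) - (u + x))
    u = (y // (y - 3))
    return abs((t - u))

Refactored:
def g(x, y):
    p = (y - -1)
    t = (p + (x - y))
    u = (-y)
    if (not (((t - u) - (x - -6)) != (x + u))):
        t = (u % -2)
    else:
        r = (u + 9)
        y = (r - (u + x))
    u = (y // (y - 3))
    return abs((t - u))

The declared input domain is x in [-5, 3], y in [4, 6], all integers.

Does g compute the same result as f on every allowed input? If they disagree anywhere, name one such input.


Equivalent — the differences include comparison usage differs; and statement counts differ; and boolean connective usage differs; and local variable names differ, yet no declared input distinguishes the two.
Tracing x=-1, y=4: f: t = 0; u = -4; (((t - u) - (x - -6)) == (x + u)) -> false; y = 10; u = 1; return 1 | g: p = 5; t = 0; u = -4; (not (((t - u) - (x - -6)) != (x + u))) -> false; r = 5; y = 10; u = 1; return 1 — matching result 1.
Every one of the 27 inputs gives matching results.
verdict: equivalent


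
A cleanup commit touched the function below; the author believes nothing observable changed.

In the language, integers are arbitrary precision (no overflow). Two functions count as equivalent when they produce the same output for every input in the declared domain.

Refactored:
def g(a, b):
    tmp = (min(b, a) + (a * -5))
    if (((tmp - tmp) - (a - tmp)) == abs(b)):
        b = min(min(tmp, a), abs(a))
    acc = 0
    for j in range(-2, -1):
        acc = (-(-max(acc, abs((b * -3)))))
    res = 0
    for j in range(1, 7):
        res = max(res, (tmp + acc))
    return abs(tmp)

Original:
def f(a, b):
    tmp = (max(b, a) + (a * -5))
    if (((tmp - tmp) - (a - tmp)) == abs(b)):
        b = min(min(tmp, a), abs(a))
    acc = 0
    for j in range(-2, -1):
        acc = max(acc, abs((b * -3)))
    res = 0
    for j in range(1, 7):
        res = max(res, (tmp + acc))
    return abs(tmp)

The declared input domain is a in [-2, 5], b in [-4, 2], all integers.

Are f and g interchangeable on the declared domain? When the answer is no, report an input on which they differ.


These are not equivalent — on a=-2, b=-4 the outputs split (8 vs 6).
f: tmp=8, then (((tmp - tmp) - (a - tmp)) == abs(b)) is false, then acc=0, then (j=-2), then acc=12, then res=0, then (j=1), then res=20, then (j=2), then res=20, then (j=3), then res=20, then (j=4), then res=20, then (j=5), then res=20, then (j=6), then res=20, then returns 8
g: tmp=6, then (((tmp - tmp) - (a - tmp)) == abs(b)) is false, then acc=0, then (j=-2), then acc=12, then res=0, then (j=1), then res=18, then (j=2), then res=18, then (j=3), then res=18, then (j=4), then res=18, then (j=5), then res=18, then (j=6), then res=18, then returns 6
verdict: not equivalent; witness: a=-2, b=-4


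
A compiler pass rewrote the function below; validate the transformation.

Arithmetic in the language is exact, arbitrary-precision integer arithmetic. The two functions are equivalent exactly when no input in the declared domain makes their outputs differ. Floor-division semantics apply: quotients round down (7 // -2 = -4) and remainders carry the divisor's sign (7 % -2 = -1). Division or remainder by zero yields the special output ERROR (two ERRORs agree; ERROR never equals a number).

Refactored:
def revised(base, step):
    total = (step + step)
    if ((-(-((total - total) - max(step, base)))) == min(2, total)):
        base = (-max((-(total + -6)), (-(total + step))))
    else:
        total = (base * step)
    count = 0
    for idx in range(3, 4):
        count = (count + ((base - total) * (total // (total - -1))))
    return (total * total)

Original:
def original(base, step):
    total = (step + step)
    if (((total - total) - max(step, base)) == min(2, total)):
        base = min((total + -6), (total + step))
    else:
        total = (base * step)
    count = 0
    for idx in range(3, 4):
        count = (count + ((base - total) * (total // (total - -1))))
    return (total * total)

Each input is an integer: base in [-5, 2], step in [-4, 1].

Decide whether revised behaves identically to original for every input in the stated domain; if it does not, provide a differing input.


This is a faithful refactor — min/max/abs usage differs, but the computed results match everywhere.
Tracing base=-5, step=-2: original: total becomes -4; next (((total - total) - max(step, base)) == min(2, total)) evaluates to false; next total becomes 10; next count becomes 0; next at idx=3:; next count becomes 0; next final value 100 | revised: total becomes -4; next ((-(-((total - total) - max(step, base)))) == min(2, total)) evaluates to false; next total becomes 10; next count becomes 0; next at idx=3:; next count becomes 0; next final value 100 — matching result 100.
Across all 48 domain points the two functions coincide.
verdict: equivalent


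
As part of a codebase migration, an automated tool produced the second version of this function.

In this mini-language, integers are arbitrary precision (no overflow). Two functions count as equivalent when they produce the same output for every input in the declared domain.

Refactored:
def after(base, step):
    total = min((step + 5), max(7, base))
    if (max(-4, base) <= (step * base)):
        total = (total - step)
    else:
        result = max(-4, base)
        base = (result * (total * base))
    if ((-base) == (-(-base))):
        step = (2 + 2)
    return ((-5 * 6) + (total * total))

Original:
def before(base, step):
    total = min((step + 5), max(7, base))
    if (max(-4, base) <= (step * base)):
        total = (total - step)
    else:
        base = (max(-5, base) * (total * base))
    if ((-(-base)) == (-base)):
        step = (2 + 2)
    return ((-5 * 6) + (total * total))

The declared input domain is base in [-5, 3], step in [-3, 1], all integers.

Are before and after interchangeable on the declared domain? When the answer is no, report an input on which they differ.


The suspicious edit (`-5` became `-4`) never changes the result for any input inside the declared domain.
As a probe, take base=0, step=1: before runs total becomes 6; next (max(-4, base) <= (step * base)) evaluates to true; next total becomes 5; next ((-(-base)) == (-base)) evaluates to true; next step becomes 4; next final value -5; after runs total becomes 6; next (max(-4, base) <= (step * base)) evaluates to true; next total becomes 5; next ((-base) == (-(-base))) evaluates to true; next step becomes 4; next final value -5; both end at -5.
Checked all 45 inputs in the declared domain: the outputs agree on every one.
verdict: equivalent


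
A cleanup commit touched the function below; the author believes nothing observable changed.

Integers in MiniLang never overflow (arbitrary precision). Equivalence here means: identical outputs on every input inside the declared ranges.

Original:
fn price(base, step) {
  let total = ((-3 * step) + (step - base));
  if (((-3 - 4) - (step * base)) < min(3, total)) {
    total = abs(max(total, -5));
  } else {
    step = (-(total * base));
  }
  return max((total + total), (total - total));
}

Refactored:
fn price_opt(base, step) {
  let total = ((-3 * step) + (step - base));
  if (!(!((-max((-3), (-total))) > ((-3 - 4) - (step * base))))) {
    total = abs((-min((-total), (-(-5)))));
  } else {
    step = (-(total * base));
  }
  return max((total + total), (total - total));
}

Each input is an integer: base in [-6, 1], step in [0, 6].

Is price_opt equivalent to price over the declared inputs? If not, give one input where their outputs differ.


Comparing the listings, the differences include: boolean connective usage differs, comparison usage differs.
One worked example (base=-4, step=3) — price: total := -2 | (((-3 - 4) - (step * base)) < min(3, total)): false | step := -8 | result 0; price_opt: total := -2 | (!(!((-max((-3), (-total))) > ((-3 - 4) - (step * base))))): false | step := -8 | result 0; agreement on 0.
An exhaustive pass over the 56 declared inputs shows identical outputs.
verdict: equivalent


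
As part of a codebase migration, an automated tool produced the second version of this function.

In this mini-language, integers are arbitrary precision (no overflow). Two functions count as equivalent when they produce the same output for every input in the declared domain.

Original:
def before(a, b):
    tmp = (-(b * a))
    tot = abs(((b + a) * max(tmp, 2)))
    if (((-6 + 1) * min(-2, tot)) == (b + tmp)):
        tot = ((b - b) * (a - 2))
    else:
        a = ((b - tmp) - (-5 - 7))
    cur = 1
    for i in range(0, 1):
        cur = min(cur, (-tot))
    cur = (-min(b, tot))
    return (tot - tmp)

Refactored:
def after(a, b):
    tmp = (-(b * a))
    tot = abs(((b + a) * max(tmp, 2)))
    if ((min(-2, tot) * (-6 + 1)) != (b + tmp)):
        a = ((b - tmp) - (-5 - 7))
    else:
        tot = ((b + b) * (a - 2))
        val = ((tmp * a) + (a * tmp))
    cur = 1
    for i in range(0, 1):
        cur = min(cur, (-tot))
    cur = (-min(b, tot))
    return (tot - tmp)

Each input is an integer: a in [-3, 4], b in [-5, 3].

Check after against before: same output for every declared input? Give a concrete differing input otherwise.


Not equivalent: a=3, b=-5 separates them (-15 vs -25).
before: tmp := 15 | tot := 30 | (((-6 + 1) * min(-2, tot)) == (b + tmp)): true | tot := 0 | cur := 1 | iter i=0: | cur := 0 | cur := 5 | result -15
after: tmp := 15 | tot := 30 | ((min(-2, tot) * (-6 + 1)) != (b + tmp)): false | tot := -10 | val := 90 | cur := 1 | iter i=0: | cur := 1 | cur := 10 | result -25
verdict: not equivalent; witness: a=3, b=-5


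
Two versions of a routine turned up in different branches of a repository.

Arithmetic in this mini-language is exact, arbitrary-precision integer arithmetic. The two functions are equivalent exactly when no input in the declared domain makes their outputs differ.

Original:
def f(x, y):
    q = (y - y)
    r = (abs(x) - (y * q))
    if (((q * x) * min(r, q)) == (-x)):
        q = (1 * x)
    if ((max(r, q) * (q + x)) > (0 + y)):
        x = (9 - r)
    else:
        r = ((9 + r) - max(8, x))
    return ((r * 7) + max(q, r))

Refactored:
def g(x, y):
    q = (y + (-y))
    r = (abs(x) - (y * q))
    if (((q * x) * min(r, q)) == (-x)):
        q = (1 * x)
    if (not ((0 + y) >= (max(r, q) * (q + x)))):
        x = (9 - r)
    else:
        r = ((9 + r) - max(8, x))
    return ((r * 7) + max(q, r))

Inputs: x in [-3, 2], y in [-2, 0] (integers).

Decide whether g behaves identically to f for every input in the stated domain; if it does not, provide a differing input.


Changes here: comparison usage differs, plus arithmetic usage differs, plus boolean connective usage differs; the full 18-point sweep finds no disagreement.
verdict: equivalent


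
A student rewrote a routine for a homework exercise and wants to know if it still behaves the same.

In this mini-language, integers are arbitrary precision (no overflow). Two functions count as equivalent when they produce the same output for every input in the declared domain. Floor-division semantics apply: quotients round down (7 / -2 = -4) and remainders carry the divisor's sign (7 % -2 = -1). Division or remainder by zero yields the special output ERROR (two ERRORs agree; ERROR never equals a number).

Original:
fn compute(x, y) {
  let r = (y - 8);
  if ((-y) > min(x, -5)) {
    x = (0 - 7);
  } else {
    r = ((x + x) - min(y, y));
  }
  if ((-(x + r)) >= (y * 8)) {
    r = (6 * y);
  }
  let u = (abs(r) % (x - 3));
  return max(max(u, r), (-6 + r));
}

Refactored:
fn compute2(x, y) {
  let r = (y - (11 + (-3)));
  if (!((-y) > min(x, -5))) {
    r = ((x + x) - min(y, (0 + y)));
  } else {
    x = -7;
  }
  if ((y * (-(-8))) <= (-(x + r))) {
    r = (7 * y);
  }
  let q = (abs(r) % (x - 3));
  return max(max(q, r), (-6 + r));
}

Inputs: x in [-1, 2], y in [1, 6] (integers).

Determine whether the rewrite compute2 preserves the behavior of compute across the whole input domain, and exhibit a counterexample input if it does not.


Run the pair on x=-1, y=1.
compute: r becomes -7; next ((-y) > min(x, -5)) evaluates to true; next x becomes -7; next ((-(x + r)) >= (y * 8)) evaluates to true; next r becomes 6; next u becomes -4; next final value 6
compute2: r becomes -7; next (!((-y) > min(x, -5))) evaluates to false; next x becomes -7; next ((y * (-(-8))) <= (-(x + r))) evaluates to true; next r becomes 7; next q becomes -3; next final value 7
6 vs 7 — the two versions disagree here.
verdict: not equivalent; witness: x=-1, y=1


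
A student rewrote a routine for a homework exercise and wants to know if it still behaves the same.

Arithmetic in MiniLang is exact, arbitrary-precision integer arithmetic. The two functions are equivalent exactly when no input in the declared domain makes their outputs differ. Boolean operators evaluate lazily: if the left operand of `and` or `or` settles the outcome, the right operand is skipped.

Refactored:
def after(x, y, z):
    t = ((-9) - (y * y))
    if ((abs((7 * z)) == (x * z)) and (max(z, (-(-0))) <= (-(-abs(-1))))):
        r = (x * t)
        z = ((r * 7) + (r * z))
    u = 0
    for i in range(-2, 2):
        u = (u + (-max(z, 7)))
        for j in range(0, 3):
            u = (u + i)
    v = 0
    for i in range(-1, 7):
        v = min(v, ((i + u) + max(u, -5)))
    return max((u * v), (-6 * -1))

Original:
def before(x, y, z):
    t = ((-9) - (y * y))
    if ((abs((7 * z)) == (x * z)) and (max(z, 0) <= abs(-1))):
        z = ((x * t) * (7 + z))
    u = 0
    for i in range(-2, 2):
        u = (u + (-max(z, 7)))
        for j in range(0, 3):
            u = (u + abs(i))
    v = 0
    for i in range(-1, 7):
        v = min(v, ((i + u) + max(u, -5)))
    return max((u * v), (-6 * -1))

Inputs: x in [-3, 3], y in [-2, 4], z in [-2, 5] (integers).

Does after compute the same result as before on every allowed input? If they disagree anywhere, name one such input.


Input x=-3, y=-2, z=-2: 352 from before versus 1360 from after.
verdict: not equivalent; witness: x=-3, y=-2, z=-2


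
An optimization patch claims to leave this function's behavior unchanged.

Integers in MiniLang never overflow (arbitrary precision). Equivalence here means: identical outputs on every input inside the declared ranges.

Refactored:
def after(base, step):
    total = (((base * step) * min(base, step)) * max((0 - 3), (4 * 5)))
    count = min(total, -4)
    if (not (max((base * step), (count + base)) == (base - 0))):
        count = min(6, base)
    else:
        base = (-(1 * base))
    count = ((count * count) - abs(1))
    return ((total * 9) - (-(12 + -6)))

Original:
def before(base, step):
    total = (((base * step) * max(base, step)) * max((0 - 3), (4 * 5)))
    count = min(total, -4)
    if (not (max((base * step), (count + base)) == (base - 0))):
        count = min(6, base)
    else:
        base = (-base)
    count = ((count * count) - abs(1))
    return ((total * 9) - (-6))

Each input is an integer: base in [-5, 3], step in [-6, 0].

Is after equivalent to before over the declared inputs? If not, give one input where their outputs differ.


These are not equivalent — on base=-5, step=-6 the outputs split (-26994 vs -32394).
before: total = -3000; count = -3000; (not (max((base * step), (count + base)) == (base - 0))) -> true; count = -5; count = 24; return -26994
after: total = -3600; count = -3600; (not (max((base * step), (count + base)) == (base - 0))) -> true; count = -5; count = 24; return -32394
verdict: not equivalent; witness: base=-5, step=-6


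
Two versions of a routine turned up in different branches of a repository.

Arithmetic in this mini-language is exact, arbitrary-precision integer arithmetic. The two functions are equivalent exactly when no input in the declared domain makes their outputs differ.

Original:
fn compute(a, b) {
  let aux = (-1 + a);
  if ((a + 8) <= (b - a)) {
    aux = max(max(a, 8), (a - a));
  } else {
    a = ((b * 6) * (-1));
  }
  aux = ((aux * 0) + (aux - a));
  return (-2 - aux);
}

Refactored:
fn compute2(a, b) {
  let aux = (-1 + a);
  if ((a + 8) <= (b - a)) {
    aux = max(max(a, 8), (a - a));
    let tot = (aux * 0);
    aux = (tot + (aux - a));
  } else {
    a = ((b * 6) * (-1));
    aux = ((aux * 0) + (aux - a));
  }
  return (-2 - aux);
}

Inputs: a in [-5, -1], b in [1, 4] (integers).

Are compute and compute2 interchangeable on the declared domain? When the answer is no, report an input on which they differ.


Behavior is preserved: although constant usage differs, plus arithmetic usage differs, plus statement counts differ, plus local variable names differ, the outputs never diverge.
One worked example (a=-1, b=1) — compute: aux = -2; ((a + 8) <= (b - a)) -> false; a = -6; aux = 4; return -6; compute2: aux = -2; ((a + 8) <= (b - a)) -> false; a = -6; aux = 4; return -6; agreement on -6.
Across all 20 domain points the two functions coincide.
verdict: equivalent


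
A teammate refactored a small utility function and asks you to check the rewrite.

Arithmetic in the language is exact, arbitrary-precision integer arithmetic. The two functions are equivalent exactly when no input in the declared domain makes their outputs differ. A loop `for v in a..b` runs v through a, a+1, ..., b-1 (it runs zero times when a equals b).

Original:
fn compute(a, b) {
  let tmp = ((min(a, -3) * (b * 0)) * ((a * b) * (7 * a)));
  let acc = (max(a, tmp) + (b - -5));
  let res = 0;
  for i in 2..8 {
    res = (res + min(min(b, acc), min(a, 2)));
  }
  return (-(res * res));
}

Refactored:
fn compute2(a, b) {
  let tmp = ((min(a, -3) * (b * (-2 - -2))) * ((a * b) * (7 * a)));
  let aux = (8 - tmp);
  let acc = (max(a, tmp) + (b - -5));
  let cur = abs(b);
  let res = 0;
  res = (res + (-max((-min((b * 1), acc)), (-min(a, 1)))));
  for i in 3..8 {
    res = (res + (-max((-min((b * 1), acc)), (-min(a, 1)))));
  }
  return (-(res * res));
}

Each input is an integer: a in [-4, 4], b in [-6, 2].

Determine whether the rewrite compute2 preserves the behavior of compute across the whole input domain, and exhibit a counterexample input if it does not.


Try a=2, b=2.
compute: tmp=0, then acc=9, then res=0, then (i=2), then res=2, then (i=3), then res=4, then (i=4), then res=6, then (i=5), then res=8, then (i=6), then res=10, then (i=7), then res=12, then returns -144
compute2: tmp=0, then aux=8, then acc=9, then cur=2, then res=0, then res=1, then (i=3), then res=2, then (i=4), then res=3, then (i=5), then res=4, then (i=6), then res=5, then (i=7), then res=6, then returns -36
-144 != -36, so the rewrite changes behavior.
verdict: not equivalent; witness: a=2, b=2


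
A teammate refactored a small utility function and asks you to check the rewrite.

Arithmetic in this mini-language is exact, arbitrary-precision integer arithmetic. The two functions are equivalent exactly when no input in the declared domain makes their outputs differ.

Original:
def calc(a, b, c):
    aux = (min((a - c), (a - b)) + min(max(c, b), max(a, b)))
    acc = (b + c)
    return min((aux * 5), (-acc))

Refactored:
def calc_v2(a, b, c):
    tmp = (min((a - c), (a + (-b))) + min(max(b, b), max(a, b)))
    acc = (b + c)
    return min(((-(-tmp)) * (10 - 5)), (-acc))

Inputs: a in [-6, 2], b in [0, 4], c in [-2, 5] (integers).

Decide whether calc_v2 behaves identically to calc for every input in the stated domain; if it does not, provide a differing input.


Run the pair on a=1, b=0, c=2.
calc: aux=0, then acc=2, then returns -2
calc_v2: tmp=-1, then acc=2, then returns -5
-2 vs -5 — the two versions disagree here.
verdict: not equivalent; witness: a=1, b=0, c=2


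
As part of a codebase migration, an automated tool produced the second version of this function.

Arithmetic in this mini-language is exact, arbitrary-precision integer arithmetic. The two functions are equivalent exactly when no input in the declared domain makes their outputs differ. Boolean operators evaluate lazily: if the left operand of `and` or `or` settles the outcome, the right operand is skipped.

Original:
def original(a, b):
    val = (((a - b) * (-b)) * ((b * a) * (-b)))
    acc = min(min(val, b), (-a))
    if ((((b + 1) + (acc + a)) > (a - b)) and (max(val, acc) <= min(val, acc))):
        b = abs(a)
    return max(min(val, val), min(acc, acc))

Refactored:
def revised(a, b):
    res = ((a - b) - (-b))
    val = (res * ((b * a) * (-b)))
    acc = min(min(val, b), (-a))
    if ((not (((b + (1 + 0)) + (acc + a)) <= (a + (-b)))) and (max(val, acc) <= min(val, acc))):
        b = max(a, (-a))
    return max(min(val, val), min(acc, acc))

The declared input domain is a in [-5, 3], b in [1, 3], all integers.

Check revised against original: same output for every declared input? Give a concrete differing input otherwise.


These are not equivalent — on a=-5, b=1 the outputs split (30 vs -25).
original: val = 30; acc = 1; ((((b + 1) + (acc + a)) > (a - b)) and (max(val, acc) <= min(val, acc))) -> false; return 30
revised: res = -5; val = -25; acc = -25; ((not (((b + (1 + 0)) + (acc + a)) <= (a + (-b)))) and (max(val, acc) <= min(val, acc))) -> false; return -25
verdict: not equivalent; witness: a=-5, b=1
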